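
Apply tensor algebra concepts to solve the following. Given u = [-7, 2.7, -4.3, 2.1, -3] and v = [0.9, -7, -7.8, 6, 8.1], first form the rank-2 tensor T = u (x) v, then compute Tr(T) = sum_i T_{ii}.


The outer product gives T_{ij} = u_i v_j.
The trace (contraction) is Tr(T) = sum_i T_{ii} = sum_i u_i v_i.
Diagonal entries:
T_{11} = u_1 * v_1 = -7 * 0.9 = -6.3
T_{22} = u_2 * v_2 = 2.7 * -7 = -18.9
T_{33} = u_3 * v_3 = -4.3 * -7.8 = 33.54
T_{44} = u_4 * v_4 = 2.1 * 6 = 12.6
T_{55} = u_5 * v_5 = -3 * 8.1 = -24.3
Tr(T) = -6.3 + -18.9 + 33.54 + 12.6 + -24.3 = -3.36

-3.36


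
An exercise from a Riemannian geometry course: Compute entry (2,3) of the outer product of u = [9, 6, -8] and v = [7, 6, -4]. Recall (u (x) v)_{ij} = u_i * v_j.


The outer product entry T_{ij} = u_i * v_j.
We need i=2, j=3.
u_2 = 6, v_3 = -4
T_{2,3} = 6 * -4 = -24

-24


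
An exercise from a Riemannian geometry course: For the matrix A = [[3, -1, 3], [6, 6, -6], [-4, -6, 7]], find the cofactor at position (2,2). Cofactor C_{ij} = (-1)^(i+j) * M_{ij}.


To find cofactor C_{22}, delete row 2 and column 2.
The resulting 2x2 submatrix is: [[3, 3], [-4, 7]]
Minor M_{22} = 3*7 - 3*-4
  = 21 - -12 = 33
Sign = (-1)^(2+2) = (-1)^4 = 1
Cofactor C_{22} = 1 * 33 = 33

33


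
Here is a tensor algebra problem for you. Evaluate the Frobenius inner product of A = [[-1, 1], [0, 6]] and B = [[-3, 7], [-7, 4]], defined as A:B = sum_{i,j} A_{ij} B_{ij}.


A:B = sum over all i,j of A_{ij} * B_{ij}.
Row 1: -1*-3=3, 1*7=7 => row sum = 10
Row 2: 0*-7=0, 6*4=24 => row sum = 24
Total = 10 + 24 = 34

34


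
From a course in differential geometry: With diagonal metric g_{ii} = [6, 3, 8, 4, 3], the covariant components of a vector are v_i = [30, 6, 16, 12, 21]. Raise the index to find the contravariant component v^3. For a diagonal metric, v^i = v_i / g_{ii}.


To raise an index with a diagonal metric: v^i = v_i / g_{ii}.
For index 3: v_3 = 16, g_{33} = 8
v^3 = 16 / 8 = 2

2


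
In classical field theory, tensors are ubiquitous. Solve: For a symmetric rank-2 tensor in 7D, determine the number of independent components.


A symmetric rank-2 tensor in d dimensions has d(d+1)/2 independent components.
d = 7
d(d+1)/2 = 7 * 8 / 2 = 56 / 2 = 28

28


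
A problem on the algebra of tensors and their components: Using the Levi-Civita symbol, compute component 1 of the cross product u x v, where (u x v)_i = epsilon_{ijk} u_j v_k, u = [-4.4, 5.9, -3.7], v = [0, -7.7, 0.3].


(u x v)_1 = sum_{j,k} epsilon_{1jk} u_j v_k. Only permutations of (1,2,3) contribute; the two non-zero terms are:
eps_{123} u_2 v_3 = 1 * 5.9 * 0.3 = 1.77
eps_{132} u_3 v_2 = -1 * -3.7 * -7.7 = -28.49
(u x v)_1 = -26.72

-26.72


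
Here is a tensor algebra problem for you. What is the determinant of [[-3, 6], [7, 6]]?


For a 2x2 matrix [[a, b], [c, d]], det = a*d - b*c.
a = -3, b = 6, c = 7, d = 6
a*d = -3 * 6 = -18
b*c = 6 * 7 = 42
det = -18 - 42 = -60

-60


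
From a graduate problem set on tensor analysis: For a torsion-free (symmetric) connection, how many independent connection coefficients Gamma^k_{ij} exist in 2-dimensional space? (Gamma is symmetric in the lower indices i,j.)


Christoffel symbols Gamma^k_{ij} are symmetric in i,j, so there are d * d(d+1)/2 independent symbols.
d = 2
d(d+1)/2 = 2 * 3 / 2 = 3
Total = 2 * 3 = 6

6


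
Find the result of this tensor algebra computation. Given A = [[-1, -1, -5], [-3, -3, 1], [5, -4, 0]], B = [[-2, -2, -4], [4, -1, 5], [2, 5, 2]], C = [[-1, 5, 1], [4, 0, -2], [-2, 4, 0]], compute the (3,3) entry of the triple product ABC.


(ABC)_{33} = sum_m (AB)_{3m} C_{m3}. First compute row 3 of AB.
(AB)_{31} = 5*-2 + -4*4 + 0*2 = -26
(AB)_{32} = 5*-2 + -4*-1 + 0*5 = -6
(AB)_{33} = 5*-4 + -4*5 + 0*2 = -40
Now contract with column 3 of C:
(AB)_{31} * C_{13} = -26 * 1 = -26
(AB)_{32} * C_{23} = -6 * -2 = 12
(AB)_{33} * C_{33} = -40 * 0 = 0
(ABC)_{33} = -26 + 12 + 0 = -14

-14


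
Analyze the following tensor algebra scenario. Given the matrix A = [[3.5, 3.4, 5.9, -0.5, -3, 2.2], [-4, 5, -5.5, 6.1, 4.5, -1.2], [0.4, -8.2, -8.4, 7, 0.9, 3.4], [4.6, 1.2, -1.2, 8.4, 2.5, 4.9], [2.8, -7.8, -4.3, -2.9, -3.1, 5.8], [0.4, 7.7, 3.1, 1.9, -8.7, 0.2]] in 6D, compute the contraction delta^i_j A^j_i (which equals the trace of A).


The contraction (trace) of a rank-2 tensor is the sum of its diagonal elements.
Diagonal entries: A[1,1] = 3.5, A[2,2] = 5, A[3,3] = -8.4, A[4,4] = 8.4, A[5,5] = -3.1, A[6,6] = 0.2
Tr(A) = 3.5 + 5 + -8.4 + 8.4 + -3.1 + 0.2 = 5.6

5.6


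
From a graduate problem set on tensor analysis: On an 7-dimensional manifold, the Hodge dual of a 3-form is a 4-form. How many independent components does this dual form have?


The Hodge dual of a p-form on an n-dimensional manifold is an (n-p)-form.
n = 7, p = 3, so dual degree = 7 - 3 = 4
The number of components is C(n, n-p) = C(7, 4) = 35

35


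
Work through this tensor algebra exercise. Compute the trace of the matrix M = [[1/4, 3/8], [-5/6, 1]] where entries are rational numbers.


The trace is the sum of diagonal entries.
Diagonal: M[1,1] = 1/4, M[2,2] = 1
Tr(M) = 1/4 + 1
Computing step by step:
After adding M[1,1]: 1/4
After adding M[2,2]: 5/4
Tr(M) = 5/4

5/4


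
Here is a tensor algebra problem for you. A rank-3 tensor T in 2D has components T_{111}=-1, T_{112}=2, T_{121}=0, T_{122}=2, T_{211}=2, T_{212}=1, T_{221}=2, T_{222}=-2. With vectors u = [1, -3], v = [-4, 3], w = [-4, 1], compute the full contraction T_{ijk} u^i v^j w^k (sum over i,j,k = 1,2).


S = sum over i,j,k of T_{ijk} u_i v_j w_k. Expanding all 8 terms:
T_{111}*u_1*v_1*w_1 = -1*1*-4*-4 = -16  (running total: -16)
T_{112}*u_1*v_1*w_2 = 2*1*-4*1 = -8  (running total: -24)
T_{121}*u_1*v_2*w_1 = 0*1*3*-4 = 0  (running total: -24)
T_{122}*u_1*v_2*w_2 = 2*1*3*1 = 6  (running total: -18)
T_{211}*u_2*v_1*w_1 = 2*-3*-4*-4 = -96  (running total: -114)
T_{212}*u_2*v_1*w_2 = 1*-3*-4*1 = 12  (running total: -102)
T_{221}*u_2*v_2*w_1 = 2*-3*3*-4 = 72  (running total: -30)
T_{222}*u_2*v_2*w_2 = -2*-3*3*1 = 18  (running total: -12)
S = -12

-12


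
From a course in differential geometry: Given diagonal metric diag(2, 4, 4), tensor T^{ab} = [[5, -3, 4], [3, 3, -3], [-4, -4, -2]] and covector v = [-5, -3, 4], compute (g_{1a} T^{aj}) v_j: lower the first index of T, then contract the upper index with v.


Step 1: lower the first index. For a diagonal metric, g_{ia} T^{aj} = g_{ii} T^{ij} (no sum on i).
g_{11} = 2
S_1{}^1 = 2 * T^{11} = 2 * 5 = 10
S_1{}^2 = 2 * T^{12} = 2 * -3 = -6
S_1{}^3 = 2 * T^{13} = 2 * 4 = 8
Step 2: contract S_1{}^j with v_j.
S_1{}^1 * v_1 = 10 * -5 = -50
S_1{}^2 * v_2 = -6 * -3 = 18
S_1{}^3 * v_3 = 8 * 4 = 32
Result = -50 + 18 + 32 = 0

0


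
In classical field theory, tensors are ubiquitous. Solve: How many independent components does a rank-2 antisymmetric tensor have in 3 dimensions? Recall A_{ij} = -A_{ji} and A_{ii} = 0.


An antisymmetric rank-2 tensor satisfies A_{ij} = -A_{ji}, so diagonal entries are zero.
The independent components are the upper-triangular entries: C(n, 2) = n(n-1)/2.
n = 3
C(3, 2) = 3 * 2 / 2 = 6 / 2 = 3

3


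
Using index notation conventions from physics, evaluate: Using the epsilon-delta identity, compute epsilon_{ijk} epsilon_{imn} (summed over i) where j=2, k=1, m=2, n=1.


Using the identity: epsilon_{ijk} epsilon_{imn} = delta_{jm} delta_{kn} - delta_{jn} delta_{km}.
delta_{22} = 1
delta_{11} = 1
delta_{21} = 0
delta_{12} = 0
Result = 1 * 1 - 0 * 0 = 1 - 0 = 1

1


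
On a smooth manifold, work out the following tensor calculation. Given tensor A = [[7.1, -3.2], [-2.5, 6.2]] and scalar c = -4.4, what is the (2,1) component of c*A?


Scalar multiplication: (cA)_{ij} = c * A_{ij}.
c = -4.4
A_{21} = -2.5
(cA)_{21} = -4.4 * -2.5 = 11

11


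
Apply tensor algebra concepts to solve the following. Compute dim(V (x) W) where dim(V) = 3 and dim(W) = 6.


The dimension of a tensor product is the product of dimensions.
dim(V) = 3, dim(W) = 6
dim(V (x) W) = 3 * 6 = 18

18


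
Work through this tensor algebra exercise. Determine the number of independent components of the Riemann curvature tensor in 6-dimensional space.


The Riemann tensor in d dimensions has d^2(d^2 - 1)/12 independent components.
d = 6, so d^2 = 36
d^2 - 1 = 35
d^2(d^2 - 1) = 36 * 35 = 1260
Divide by 12: 1260 / 12 = 105

105


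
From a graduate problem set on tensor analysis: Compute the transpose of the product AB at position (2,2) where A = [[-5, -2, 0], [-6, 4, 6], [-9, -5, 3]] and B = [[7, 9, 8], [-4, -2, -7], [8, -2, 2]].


(AB)^T_{ij} = (AB)_{ji} = sum_k A_{jk} B_{ki}.
For i=2, j=2 we need (AB)_{22}:
A_{21} * B_{12} = -6 * 9 = -54
A_{22} * B_{22} = 4 * -2 = -8
A_{23} * B_{32} = 6 * -2 = -12
Sum = -54 + -8 + -12 = -74

-74


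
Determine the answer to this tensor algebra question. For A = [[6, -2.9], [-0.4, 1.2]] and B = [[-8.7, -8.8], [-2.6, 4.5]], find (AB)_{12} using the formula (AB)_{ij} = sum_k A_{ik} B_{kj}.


(AB)_{ij} = sum_k A_{ik} B_{kj}.
For i=1, j=2:
A_{11} * B_{12} = 6 * -8.8 = -52.8
A_{12} * B_{22} = -2.9 * 4.5 = -13.05
Sum = -52.8 + -13.05 = -65.85

-65.85


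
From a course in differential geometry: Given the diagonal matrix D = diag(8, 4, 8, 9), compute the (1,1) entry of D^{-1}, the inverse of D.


For a diagonal matrix, the inverse has entries (D^{-1})_{ii} = 1/d_{ii}.
The diagonal entries are: d_{11} = 8, d_{22} = 4, d_{33} = 8, d_{44} = 9
We need (D^{-1})_{11} = 1/d_{11} = 1/8 = 1/8

1/8


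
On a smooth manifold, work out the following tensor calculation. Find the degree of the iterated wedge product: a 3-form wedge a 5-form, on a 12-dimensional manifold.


The degree of a wedge product is the sum of the degrees of the individual forms.
Degrees: 3, 5
Total degree = 3 + 5 = 8

8


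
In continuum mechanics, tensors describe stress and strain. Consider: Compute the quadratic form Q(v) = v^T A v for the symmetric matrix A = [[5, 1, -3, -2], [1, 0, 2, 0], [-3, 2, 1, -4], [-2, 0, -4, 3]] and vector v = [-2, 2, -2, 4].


First compute Av:
(Av)_1 = 5*-2 + 1*2 + -3*-2 + -2*4 = -10
(Av)_2 = 1*-2 + 0*2 + 2*-2 + 0*4 = -6
(Av)_3 = -3*-2 + 2*2 + 1*-2 + -4*4 = -8
(Av)_4 = -2*-2 + 0*2 + -4*-2 + 3*4 = 24
Av = [-10, -6, -8, 24]
Then v^T (Av) = -2*-10 + 2*-6 + -2*-8 + 4*24
= 20 + -12 + 16 + 96 = 120

120


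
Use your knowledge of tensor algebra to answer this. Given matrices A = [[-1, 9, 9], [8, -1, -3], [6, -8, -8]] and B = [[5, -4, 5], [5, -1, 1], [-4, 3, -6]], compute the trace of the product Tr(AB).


Tr(AB) = sum_i (AB)_{ii} where (AB)_{ii} = sum_k A_{ik} B_{ki}.
(AB)_{11} = -1*5 + 9*5 + 9*-4 = 4
(AB)_{22} = 8*-4 + -1*-1 + -3*3 = -40
(AB)_{33} = 6*5 + -8*1 + -8*-6 = 70
Tr(AB) = 4 + -40 + 70 = 34

34


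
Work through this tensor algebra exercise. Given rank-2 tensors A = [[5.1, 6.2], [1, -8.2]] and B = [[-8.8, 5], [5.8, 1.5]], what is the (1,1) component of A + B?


Tensor addition is component-wise: (A + B)_{ij} = A_{ij} + B_{ij}.
A_{11} = 5.1
B_{11} = -8.8
(A + B)_{11} = 5.1 + -8.8 = -3.7

-3.7


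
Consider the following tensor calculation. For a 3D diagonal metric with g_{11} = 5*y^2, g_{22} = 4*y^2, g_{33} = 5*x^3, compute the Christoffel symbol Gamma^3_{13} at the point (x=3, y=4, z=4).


For a diagonal metric, Gamma^k_{ij} = (1/2) g^{kk} (dg_{ik}/dx_j + dg_{jk}/dx_i - dg_{ij}/dx_k).
The metric is diagonal, so g_{ab} = 0 for a != b.
At the given point: g_{11} = 80, g_{22} = 64, g_{33} = 135
g^{33} = 1/135
dg_{13}/dx_3 = 0 (off-diagonal)
dg_{33}/dx_1 = dg_{33}/dx_1 = 135
dg_{13}/dx_3 = 0 (off-diagonal)
Numerator = 0 + 135 - 0 = 135
Gamma^3_{13} = 135 / (2 * 135) = 1/2

1/2


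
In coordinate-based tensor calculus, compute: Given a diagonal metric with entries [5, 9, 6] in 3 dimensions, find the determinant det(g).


For a diagonal metric, the determinant is the product of diagonal entries.
Diagonal entries: 5, 9, 6
det(g) = 5 * 9 * 6 = 270

270


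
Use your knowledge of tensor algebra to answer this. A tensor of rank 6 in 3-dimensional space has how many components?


The number of components of a rank-r tensor in d dimensions is d^r.
Here d = 3 and r = 6.
3^6 = 729

729


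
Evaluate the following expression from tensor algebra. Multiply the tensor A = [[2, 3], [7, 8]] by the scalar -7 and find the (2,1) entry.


Scalar multiplication: (cA)_{ij} = c * A_{ij}.
c = -7
A_{21} = 7
(cA)_{21} = -7 * 7 = -49

-49


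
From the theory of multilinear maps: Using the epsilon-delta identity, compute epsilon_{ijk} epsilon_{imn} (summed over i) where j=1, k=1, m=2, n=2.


Using the identity: epsilon_{ijk} epsilon_{imn} = delta_{jm} delta_{kn} - delta_{jn} delta_{km}.
delta_{12} = 0
delta_{12} = 0
delta_{12} = 0
delta_{12} = 0
Result = 0 * 0 - 0 * 0 = 0 - 0 = 0

0


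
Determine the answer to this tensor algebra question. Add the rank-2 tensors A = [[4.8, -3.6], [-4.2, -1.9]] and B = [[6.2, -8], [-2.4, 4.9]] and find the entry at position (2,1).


Tensor addition is component-wise: (A + B)_{ij} = A_{ij} + B_{ij}.
A_{21} = -4.2
B_{21} = -2.4
(A + B)_{21} = -4.2 + -2.4 = -6.6

-6.6


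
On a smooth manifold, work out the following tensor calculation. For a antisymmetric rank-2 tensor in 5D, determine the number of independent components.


A antisymmetric rank-2 tensor in d dimensions has d(d-1)/2 independent components.
d = 5
d(d-1)/2 = 5 * 4 / 2 = 20 / 2 = 10

10


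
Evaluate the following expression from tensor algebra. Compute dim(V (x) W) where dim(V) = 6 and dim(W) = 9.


The dimension of a tensor product is the product of dimensions.
dim(V) = 6, dim(W) = 9
dim(V (x) W) = 6 * 9 = 54

54


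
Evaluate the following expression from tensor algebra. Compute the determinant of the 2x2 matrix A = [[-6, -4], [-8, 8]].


For a 2x2 matrix [[a, b], [c, d]], det = a*d - b*c.
a = -6, b = -4, c = -8, d = 8
a*d = -6 * 8 = -48
b*c = -4 * -8 = 32
det = -48 - 32 = -80

-80


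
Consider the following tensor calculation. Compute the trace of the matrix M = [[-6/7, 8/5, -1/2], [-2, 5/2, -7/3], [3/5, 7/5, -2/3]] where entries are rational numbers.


The trace is the sum of diagonal entries.
Diagonal: M[1,1] = -6/7, M[2,2] = 5/2, M[3,3] = -2/3
Tr(M) = -6/7 + 5/2 + -2/3
Computing step by step:
After adding M[1,1]: -6/7
After adding M[2,2]: 23/14
After adding M[3,3]: 41/42
Tr(M) = 41/42

41/42


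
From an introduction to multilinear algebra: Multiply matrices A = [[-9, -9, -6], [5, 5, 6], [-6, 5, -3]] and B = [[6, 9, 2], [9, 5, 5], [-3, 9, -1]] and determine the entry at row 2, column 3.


(AB)_{ij} = sum_k A_{ik} B_{kj}.
For i=2, j=3:
A_{21} * B_{13} = 5 * 2 = 10
A_{22} * B_{23} = 5 * 5 = 25
A_{23} * B_{33} = 6 * -1 = -6
Sum = 10 + 25 + -6 = 29

29


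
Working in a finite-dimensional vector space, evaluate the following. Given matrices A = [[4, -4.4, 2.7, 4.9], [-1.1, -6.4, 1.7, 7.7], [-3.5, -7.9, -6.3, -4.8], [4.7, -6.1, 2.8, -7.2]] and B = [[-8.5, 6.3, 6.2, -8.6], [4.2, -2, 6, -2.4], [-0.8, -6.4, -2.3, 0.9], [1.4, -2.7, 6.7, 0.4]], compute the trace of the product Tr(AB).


Tr(AB) = sum_i (AB)_{ii} where (AB)_{ii} = sum_k A_{ik} B_{ki}.
(AB)_{11} = 4*-8.5 + -4.4*4.2 + 2.7*-0.8 + 4.9*1.4 = -47.78
(AB)_{22} = -1.1*6.3 + -6.4*-2 + 1.7*-6.4 + 7.7*-2.7 = -25.8
(AB)_{33} = -3.5*6.2 + -7.9*6 + -6.3*-2.3 + -4.8*6.7 = -86.77
(AB)_{44} = 4.7*-8.6 + -6.1*-2.4 + 2.8*0.9 + -7.2*0.4 = -26.14
Tr(AB) = -47.78 + -25.8 + -86.77 + -26.14 = -186.49

-186.49


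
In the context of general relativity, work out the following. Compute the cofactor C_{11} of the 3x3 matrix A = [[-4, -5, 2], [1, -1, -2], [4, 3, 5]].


To find cofactor C_{11}, delete row 1 and column 1.
The resulting 2x2 submatrix is: [[-1, -2], [3, 5]]
Minor M_{11} = -1*5 - -2*3
  = -5 - -6 = 1
Sign = (-1)^(1+1) = (-1)^2 = 1
Cofactor C_{11} = 1 * 1 = 1

1


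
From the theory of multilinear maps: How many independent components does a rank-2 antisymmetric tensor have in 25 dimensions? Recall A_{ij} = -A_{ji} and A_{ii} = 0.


An antisymmetric rank-2 tensor satisfies A_{ij} = -A_{ji}, so diagonal entries are zero.
The independent components are the upper-triangular entries: C(n, 2) = n(n-1)/2.
n = 25
C(25, 2) = 25 * 24 / 2 = 600 / 2 = 300

300


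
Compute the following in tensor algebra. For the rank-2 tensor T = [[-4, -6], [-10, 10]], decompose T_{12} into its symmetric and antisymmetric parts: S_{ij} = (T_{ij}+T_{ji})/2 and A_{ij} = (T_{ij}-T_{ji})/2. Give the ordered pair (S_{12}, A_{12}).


T_{12} = -6
T_{21} = -10
S_{12} = (-6 + -10)/2 = -16/2 = -8
A_{12} = (-6 - -10)/2 = 4/2 = 2
Check: S + A = -8 + 2 = -6 = T_{12}.

(-8, 2)


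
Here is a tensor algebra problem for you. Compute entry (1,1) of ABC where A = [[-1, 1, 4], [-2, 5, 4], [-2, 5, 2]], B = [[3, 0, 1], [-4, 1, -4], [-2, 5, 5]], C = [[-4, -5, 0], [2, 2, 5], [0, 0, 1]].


(ABC)_{11} = sum_m (AB)_{1m} C_{m1}. First compute row 1 of AB.
(AB)_{11} = -1*3 + 1*-4 + 4*-2 = -15
(AB)_{12} = -1*0 + 1*1 + 4*5 = 21
(AB)_{13} = -1*1 + 1*-4 + 4*5 = 15
Now contract with column 1 of C:
(AB)_{11} * C_{11} = -15 * -4 = 60
(AB)_{12} * C_{21} = 21 * 2 = 42
(AB)_{13} * C_{31} = 15 * 0 = 0
(ABC)_{11} = 60 + 42 + 0 = 102

102


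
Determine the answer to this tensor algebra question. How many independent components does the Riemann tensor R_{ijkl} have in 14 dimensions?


The Riemann tensor in d dimensions has d^2(d^2 - 1)/12 independent components.
d = 14, so d^2 = 196
d^2 - 1 = 195
d^2(d^2 - 1) = 196 * 195 = 38220
Divide by 12: 38220 / 12 = 3185

3185


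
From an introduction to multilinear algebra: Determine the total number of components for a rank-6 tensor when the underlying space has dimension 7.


The number of components of a rank-r tensor in d dimensions is d^r.
Here d = 7 and r = 6.
7^6 = 117649

117649


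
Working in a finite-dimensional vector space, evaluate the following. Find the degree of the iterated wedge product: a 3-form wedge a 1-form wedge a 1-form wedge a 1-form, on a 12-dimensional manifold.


The degree of a wedge product is the sum of the degrees of the individual forms.
Degrees: 3, 1, 1, 1
Total degree = 3 + 1 + 1 + 1 = 6

6


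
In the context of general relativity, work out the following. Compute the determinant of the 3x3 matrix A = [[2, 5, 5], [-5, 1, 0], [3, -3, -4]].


Expanding along the first row, det(A) = a11*M_11 - a12*M_12 + a13*M_13, where M_1j is the (1,j) minor.
Minor M_11 = 1*-4 - 0*-3 = -4
Minor M_12 = -5*-4 - 0*3 = 20
Minor M_13 = -5*-3 - 1*3 = 12
det = 2*(-4) - 5*(20) + 5*(12)
    = -8 - 100 + 60
    = -48

-48


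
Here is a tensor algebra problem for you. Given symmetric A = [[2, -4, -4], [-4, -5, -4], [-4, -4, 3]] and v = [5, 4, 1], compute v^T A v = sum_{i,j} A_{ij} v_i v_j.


First compute Av:
(Av)_1 = 2*5 + -4*4 + -4*1 = -10
(Av)_2 = -4*5 + -5*4 + -4*1 = -44
(Av)_3 = -4*5 + -4*4 + 3*1 = -33
Av = [-10, -44, -33]
Then v^T (Av) = 5*-10 + 4*-44 + 1*-33
= -50 + -176 + -33 = -259

-259


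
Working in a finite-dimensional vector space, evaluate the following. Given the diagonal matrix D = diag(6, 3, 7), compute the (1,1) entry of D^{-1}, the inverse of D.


For a diagonal matrix, the inverse has entries (D^{-1})_{ii} = 1/d_{ii}.
The diagonal entries are: d_{11} = 6, d_{22} = 3, d_{33} = 7
We need (D^{-1})_{11} = 1/d_{11} = 1/6 = 1/6

1/6


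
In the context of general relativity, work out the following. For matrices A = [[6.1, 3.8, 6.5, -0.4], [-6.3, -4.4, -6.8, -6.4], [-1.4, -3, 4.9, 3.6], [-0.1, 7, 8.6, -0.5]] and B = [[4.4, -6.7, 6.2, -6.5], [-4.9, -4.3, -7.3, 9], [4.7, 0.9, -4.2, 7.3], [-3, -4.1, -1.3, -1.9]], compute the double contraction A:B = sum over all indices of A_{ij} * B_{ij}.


A:B = sum over all i,j of A_{ij} * B_{ij}.
Row 1: 6.1*4.4=26.84, 3.8*-6.7=-25.46, 6.5*6.2=40.3, -0.4*-6.5=2.6 => row sum = 44.28
Row 2: -6.3*-4.9=30.87, -4.4*-4.3=18.92, -6.8*-7.3=49.64, -6.4*9=-57.6 => row sum = 41.83
Row 3: -1.4*4.7=-6.58, -3*0.9=-2.7, 4.9*-4.2=-20.58, 3.6*7.3=26.28 => row sum = -3.58
Row 4: -0.1*-3=0.3, 7*-4.1=-28.7, 8.6*-1.3=-11.18, -0.5*-1.9=0.95 => row sum = -38.63
Total = 44.28 + 41.83 + -3.58 + -38.63 = 43.9

43.9


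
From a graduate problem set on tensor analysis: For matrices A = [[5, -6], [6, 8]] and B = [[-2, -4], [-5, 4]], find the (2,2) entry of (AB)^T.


(AB)^T_{ij} = (AB)_{ji} = sum_k A_{jk} B_{ki}.
For i=2, j=2 we need (AB)_{22}:
A_{21} * B_{12} = 6 * -4 = -24
A_{22} * B_{22} = 8 * 4 = 32
Sum = -24 + 32 = 8

8


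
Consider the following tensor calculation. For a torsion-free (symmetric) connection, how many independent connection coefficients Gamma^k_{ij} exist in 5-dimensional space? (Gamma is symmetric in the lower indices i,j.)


Christoffel symbols Gamma^k_{ij} are symmetric in i,j, so there are d * d(d+1)/2 independent symbols.
d = 5
d(d+1)/2 = 5 * 6 / 2 = 15
Total = 5 * 15 = 75

75


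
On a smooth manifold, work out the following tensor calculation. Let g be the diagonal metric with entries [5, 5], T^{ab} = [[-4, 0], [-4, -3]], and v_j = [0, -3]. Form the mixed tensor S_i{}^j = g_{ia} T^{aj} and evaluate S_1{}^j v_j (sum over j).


Step 1: lower the first index. For a diagonal metric, g_{ia} T^{aj} = g_{ii} T^{ij} (no sum on i).
g_{11} = 5
S_1{}^1 = 5 * T^{11} = 5 * -4 = -20
S_1{}^2 = 5 * T^{12} = 5 * 0 = 0
Step 2: contract S_1{}^j with v_j.
S_1{}^1 * v_1 = -20 * 0 = 0
S_1{}^2 * v_2 = 0 * -3 = 0
Result = 0 + 0 = 0

0


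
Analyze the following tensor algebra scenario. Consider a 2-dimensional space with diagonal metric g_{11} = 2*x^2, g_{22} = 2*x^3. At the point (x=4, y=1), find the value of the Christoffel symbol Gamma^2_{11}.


For a diagonal metric, Gamma^k_{ij} = (1/2) g^{kk} (dg_{ik}/dx_j + dg_{jk}/dx_i - dg_{ij}/dx_k).
The metric is diagonal, so g_{ab} = 0 for a != b.
At the given point: g_{11} = 32, g_{22} = 128
g^{22} = 1/128
dg_{12}/dx_1 = 0 (off-diagonal)
dg_{12}/dx_1 = 0 (off-diagonal)
dg_{11}/dx_2 = dg_{11}/dx_2 = 0
Numerator = 0 + 0 - 0 = 0
Gamma^2_{11} = 0 / (2 * 128) = 0

0


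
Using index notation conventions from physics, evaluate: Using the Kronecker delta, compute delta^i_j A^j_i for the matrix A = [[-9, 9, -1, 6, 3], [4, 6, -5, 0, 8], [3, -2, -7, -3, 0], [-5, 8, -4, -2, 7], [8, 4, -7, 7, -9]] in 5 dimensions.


The contraction (trace) of a rank-2 tensor is the sum of its diagonal elements.
Diagonal entries: A[1,1] = -9, A[2,2] = 6, A[3,3] = -7, A[4,4] = -2, A[5,5] = -9
Tr(A) = -9 + 6 + -7 + -2 + -9 = -21

-21


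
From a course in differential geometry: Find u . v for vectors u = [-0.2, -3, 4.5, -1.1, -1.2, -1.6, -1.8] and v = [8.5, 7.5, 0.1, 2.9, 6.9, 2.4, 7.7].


The inner product u . v = sum of u_i * v_i.
Term-by-term: -0.2 * 8.5, -3 * 7.5, 4.5 * 0.1, -1.1 * 2.9, -1.2 * 6.9, -1.6 * 2.4, -1.8 * 7.7
Products: -1.7, -22.5, 0.45, -3.19, -8.28, -3.84, -13.86
Sum = -1.7 + -22.5 + 0.45 + -3.19 + -8.28 + -3.84 + -13.86 = -52.92

-52.92


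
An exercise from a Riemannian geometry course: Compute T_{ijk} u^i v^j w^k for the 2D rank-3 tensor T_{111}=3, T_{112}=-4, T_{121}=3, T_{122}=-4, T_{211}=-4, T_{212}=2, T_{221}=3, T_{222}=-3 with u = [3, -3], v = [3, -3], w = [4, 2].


S = sum over i,j,k of T_{ijk} u_i v_j w_k. Expanding all 8 terms:
T_{111}*u_1*v_1*w_1 = 3*3*3*4 = 108  (running total: 108)
T_{112}*u_1*v_1*w_2 = -4*3*3*2 = -72  (running total: 36)
T_{121}*u_1*v_2*w_1 = 3*3*-3*4 = -108  (running total: -72)
T_{122}*u_1*v_2*w_2 = -4*3*-3*2 = 72  (running total: 0)
T_{211}*u_2*v_1*w_1 = -4*-3*3*4 = 144  (running total: 144)
T_{212}*u_2*v_1*w_2 = 2*-3*3*2 = -36  (running total: 108)
T_{221}*u_2*v_2*w_1 = 3*-3*-3*4 = 108  (running total: 216)
T_{222}*u_2*v_2*w_2 = -3*-3*-3*2 = -54  (running total: 162)
S = 162

162


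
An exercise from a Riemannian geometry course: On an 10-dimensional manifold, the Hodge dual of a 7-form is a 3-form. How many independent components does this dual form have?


The Hodge dual of a p-form on an n-dimensional manifold is an (n-p)-form.
n = 10, p = 7, so dual degree = 10 - 7 = 3
The number of components is C(n, n-p) = C(10, 3) = 120

120


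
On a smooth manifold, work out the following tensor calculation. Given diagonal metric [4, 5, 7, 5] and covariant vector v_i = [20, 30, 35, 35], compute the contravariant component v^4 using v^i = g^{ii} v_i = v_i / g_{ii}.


To raise an index with a diagonal metric: v^i = v_i / g_{ii}.
For index 4: v_4 = 35, g_{44} = 5
v^4 = 35 / 5 = 7

7


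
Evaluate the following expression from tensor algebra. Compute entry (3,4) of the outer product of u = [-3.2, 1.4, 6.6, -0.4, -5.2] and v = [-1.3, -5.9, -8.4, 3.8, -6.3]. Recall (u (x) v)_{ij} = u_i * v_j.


The outer product entry T_{ij} = u_i * v_j.
We need i=3, j=4.
u_3 = 6.6, v_4 = 3.8
T_{3,4} = 6.6 * 3.8 = 25.08

25.08


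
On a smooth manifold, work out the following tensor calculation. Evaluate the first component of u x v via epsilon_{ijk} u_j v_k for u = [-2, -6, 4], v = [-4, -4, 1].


(u x v)_1 = sum_{j,k} epsilon_{1jk} u_j v_k. Only permutations of (1,2,3) contribute; the two non-zero terms are:
eps_{123} u_2 v_3 = 1 * -6 * 1 = -6
eps_{132} u_3 v_2 = -1 * 4 * -4 = 16
(u x v)_1 = 10

10


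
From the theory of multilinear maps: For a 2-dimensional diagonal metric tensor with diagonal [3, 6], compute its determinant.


For a diagonal metric, the determinant is the product of diagonal entries.
Diagonal entries: 3, 6
det(g) = 3 * 6 = 18

18


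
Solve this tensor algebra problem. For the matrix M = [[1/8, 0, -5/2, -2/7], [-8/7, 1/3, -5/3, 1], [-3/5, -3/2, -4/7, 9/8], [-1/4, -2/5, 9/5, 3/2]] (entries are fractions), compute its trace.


The trace is the sum of diagonal entries.
Diagonal: M[1,1] = 1/8, M[2,2] = 1/3, M[3,3] = -4/7, M[4,4] = 3/2
Tr(M) = 1/8 + 1/3 + -4/7 + 3/2
Computing step by step:
After adding M[1,1]: 1/8
After adding M[2,2]: 11/24
After adding M[3,3]: -19/168
After adding M[4,4]: 233/168
Tr(M) = 233/168

233/168


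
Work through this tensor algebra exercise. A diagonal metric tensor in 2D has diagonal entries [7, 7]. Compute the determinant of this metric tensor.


For a diagonal metric, the determinant is the product of diagonal entries.
Diagonal entries: 7, 7
det(g) = 7 * 7 = 49

49


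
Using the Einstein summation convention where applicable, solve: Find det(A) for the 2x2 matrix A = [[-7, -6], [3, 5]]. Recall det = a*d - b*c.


For a 2x2 matrix [[a, b], [c, d]], det = a*d - b*c.
a = -7, b = -6, c = 3, d = 5
a*d = -7 * 5 = -35
b*c = -6 * 3 = -18
det = -35 - -18 = -17

-17


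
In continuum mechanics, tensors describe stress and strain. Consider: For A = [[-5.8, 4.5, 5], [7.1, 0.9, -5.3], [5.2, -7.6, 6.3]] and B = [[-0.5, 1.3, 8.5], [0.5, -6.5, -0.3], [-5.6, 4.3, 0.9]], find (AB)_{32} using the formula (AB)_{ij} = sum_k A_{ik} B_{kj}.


(AB)_{ij} = sum_k A_{ik} B_{kj}.
For i=3, j=2:
A_{31} * B_{12} = 5.2 * 1.3 = 6.76
A_{32} * B_{22} = -7.6 * -6.5 = 49.4
A_{33} * B_{32} = 6.3 * 4.3 = 27.09
Sum = 6.76 + 49.4 + 27.09 = 83.25

83.25


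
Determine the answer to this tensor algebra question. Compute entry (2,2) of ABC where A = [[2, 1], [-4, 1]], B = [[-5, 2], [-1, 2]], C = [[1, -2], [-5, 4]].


(ABC)_{22} = sum_m (AB)_{2m} C_{m2}. First compute row 2 of AB.
(AB)_{21} = -4*-5 + 1*-1 = 19
(AB)_{22} = -4*2 + 1*2 = -6
Now contract with column 2 of C:
(AB)_{21} * C_{12} = 19 * -2 = -38
(AB)_{22} * C_{22} = -6 * 4 = -24
(ABC)_{22} = -38 + -24 = -62

-62


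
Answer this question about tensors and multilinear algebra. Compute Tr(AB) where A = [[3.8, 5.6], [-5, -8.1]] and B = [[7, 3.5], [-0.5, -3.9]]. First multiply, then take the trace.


Tr(AB) = sum_i (AB)_{ii} where (AB)_{ii} = sum_k A_{ik} B_{ki}.
(AB)_{11} = 3.8*7 + 5.6*-0.5 = 23.8
(AB)_{22} = -5*3.5 + -8.1*-3.9 = 14.09
Tr(AB) = 23.8 + 14.09 = 37.89

37.89


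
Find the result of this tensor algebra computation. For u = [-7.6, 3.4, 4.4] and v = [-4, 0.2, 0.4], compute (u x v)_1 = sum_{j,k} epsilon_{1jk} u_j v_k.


(u x v)_1 = sum_{j,k} epsilon_{1jk} u_j v_k. Only permutations of (1,2,3) contribute; the two non-zero terms are:
eps_{123} u_2 v_3 = 1 * 3.4 * 0.4 = 1.36
eps_{132} u_3 v_2 = -1 * 4.4 * 0.2 = -0.88
(u x v)_1 = 0.48

0.48


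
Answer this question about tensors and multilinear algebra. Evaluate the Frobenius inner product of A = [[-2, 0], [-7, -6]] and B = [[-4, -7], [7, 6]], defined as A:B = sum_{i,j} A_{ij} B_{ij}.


A:B = sum over all i,j of A_{ij} * B_{ij}.
Row 1: -2*-4=8, 0*-7=0 => row sum = 8
Row 2: -7*7=-49, -6*6=-36 => row sum = -85
Total = 8 + -85 = -77

-77


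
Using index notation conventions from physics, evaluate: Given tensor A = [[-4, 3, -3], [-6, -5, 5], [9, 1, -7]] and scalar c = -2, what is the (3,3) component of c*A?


Scalar multiplication: (cA)_{ij} = c * A_{ij}.
c = -2
A_{33} = -7
(cA)_{33} = -2 * -7 = 14

14


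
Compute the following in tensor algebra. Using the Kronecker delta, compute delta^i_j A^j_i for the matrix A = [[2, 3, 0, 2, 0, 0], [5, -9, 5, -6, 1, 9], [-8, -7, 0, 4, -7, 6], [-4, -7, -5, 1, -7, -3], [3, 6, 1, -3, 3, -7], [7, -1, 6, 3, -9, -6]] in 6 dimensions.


The contraction (trace) of a rank-2 tensor is the sum of its diagonal elements.
Diagonal entries: A[1,1] = 2, A[2,2] = -9, A[3,3] = 0, A[4,4] = 1, A[5,5] = 3, A[6,6] = -6
Tr(A) = 2 + -9 + 0 + 1 + 3 + -6 = -9

-9


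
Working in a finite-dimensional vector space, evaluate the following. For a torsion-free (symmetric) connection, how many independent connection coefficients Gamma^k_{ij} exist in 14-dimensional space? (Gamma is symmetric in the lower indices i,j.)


Christoffel symbols Gamma^k_{ij} are symmetric in i,j, so there are d * d(d+1)/2 independent symbols.
d = 14
d(d+1)/2 = 14 * 15 / 2 = 105
Total = 14 * 105 = 1470

1470


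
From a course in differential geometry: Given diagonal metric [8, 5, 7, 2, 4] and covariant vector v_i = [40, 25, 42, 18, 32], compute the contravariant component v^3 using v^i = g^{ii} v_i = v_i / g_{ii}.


To raise an index with a diagonal metric: v^i = v_i / g_{ii}.
For index 3: v_3 = 42, g_{33} = 7
v^3 = 42 / 7 = 6

6


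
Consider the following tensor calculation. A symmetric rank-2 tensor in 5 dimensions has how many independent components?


A symmetric rank-2 tensor in d dimensions has d(d+1)/2 independent components.
d = 5
d(d+1)/2 = 5 * 6 / 2 = 30 / 2 = 15

15


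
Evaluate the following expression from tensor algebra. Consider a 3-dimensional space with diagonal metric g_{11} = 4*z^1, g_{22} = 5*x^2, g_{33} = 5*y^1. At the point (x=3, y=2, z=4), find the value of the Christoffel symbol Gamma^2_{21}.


For a diagonal metric, Gamma^k_{ij} = (1/2) g^{kk} (dg_{ik}/dx_j + dg_{jk}/dx_i - dg_{ij}/dx_k).
The metric is diagonal, so g_{ab} = 0 for a != b.
At the given point: g_{11} = 16, g_{22} = 45, g_{33} = 10
g^{22} = 1/45
dg_{22}/dx_1 = dg_{22}/dx_1 = 30
dg_{12}/dx_2 = 0 (off-diagonal)
dg_{21}/dx_2 = 0 (off-diagonal)
Numerator = 30 + 0 - 0 = 30
Gamma^2_{21} = 30 / (2 * 45) = 1/3

1/3


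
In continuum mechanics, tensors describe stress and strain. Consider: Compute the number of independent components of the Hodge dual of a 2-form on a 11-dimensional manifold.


The Hodge dual of a p-form on an n-dimensional manifold is an (n-p)-form.
n = 11, p = 2, so dual degree = 11 - 2 = 9
The number of components is C(n, n-p) = C(11, 9) = 55

55


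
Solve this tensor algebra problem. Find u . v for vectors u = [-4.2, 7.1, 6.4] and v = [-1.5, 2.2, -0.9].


The inner product u . v = sum of u_i * v_i.
Term-by-term: -4.2 * -1.5, 7.1 * 2.2, 6.4 * -0.9
Products: 6.3, 15.62, -5.76
Sum = 6.3 + 15.62 + -5.76 = 16.16

16.16


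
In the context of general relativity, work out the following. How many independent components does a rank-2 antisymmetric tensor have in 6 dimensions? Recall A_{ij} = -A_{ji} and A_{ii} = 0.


An antisymmetric rank-2 tensor satisfies A_{ij} = -A_{ji}, so diagonal entries are zero.
The independent components are the upper-triangular entries: C(n, 2) = n(n-1)/2.
n = 6
C(6, 2) = 6 * 5 / 2 = 30 / 2 = 15

15


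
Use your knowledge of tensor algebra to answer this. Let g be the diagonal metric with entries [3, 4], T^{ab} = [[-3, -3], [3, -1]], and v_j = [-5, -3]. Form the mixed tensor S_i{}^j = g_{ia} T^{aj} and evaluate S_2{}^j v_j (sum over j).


Step 1: lower the first index. For a diagonal metric, g_{ia} T^{aj} = g_{ii} T^{ij} (no sum on i).
g_{22} = 4
S_2{}^1 = 4 * T^{21} = 4 * 3 = 12
S_2{}^2 = 4 * T^{22} = 4 * -1 = -4
Step 2: contract S_2{}^j with v_j.
S_2{}^1 * v_1 = 12 * -5 = -60
S_2{}^2 * v_2 = -4 * -3 = 12
Result = -60 + 12 = -48

-48


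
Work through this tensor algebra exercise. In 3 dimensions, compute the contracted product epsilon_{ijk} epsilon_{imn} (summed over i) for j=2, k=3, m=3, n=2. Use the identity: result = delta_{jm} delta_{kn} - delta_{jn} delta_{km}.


Using the identity: epsilon_{ijk} epsilon_{imn} = delta_{jm} delta_{kn} - delta_{jn} delta_{km}.
delta_{23} = 0
delta_{32} = 0
delta_{22} = 1
delta_{33} = 1
Result = 0 * 0 - 1 * 1 = 0 - 1 = -1

-1


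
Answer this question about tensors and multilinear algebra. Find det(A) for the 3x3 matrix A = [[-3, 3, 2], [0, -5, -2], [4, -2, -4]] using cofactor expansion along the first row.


Expanding along the first row, det(A) = a11*M_11 - a12*M_12 + a13*M_13, where M_1j is the (1,j) minor.
Minor M_11 = -5*-4 - -2*-2 = 16
Minor M_12 = 0*-4 - -2*4 = 8
Minor M_13 = 0*-2 - -5*4 = 20
det = -3*(16) - 3*(8) + 2*(20)
    = -48 - 24 + 40
    = -32

-32


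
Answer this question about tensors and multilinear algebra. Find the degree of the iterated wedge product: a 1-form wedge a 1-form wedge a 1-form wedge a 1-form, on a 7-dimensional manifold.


The degree of a wedge product is the sum of the degrees of the individual forms.
Degrees: 1, 1, 1, 1
Total degree = 1 + 1 + 1 + 1 = 4

4


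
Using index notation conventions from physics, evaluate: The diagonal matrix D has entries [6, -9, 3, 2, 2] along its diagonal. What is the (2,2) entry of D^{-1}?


For a diagonal matrix, the inverse has entries (D^{-1})_{ii} = 1/d_{ii}.
The diagonal entries are: d_{11} = 6, d_{22} = -9, d_{33} = 3, d_{44} = 2, d_{55} = 2
We need (D^{-1})_{22} = 1/d_{22} = 1/-9 = -1/9

-1/9


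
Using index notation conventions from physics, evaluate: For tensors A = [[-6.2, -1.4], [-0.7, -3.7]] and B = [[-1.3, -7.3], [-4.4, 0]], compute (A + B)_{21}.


Tensor addition is component-wise: (A + B)_{ij} = A_{ij} + B_{ij}.
A_{21} = -0.7
B_{21} = -4.4
(A + B)_{21} = -0.7 + -4.4 = -5.1

-5.1


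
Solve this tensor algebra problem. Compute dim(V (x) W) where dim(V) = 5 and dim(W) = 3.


The dimension of a tensor product is the product of dimensions.
dim(V) = 5, dim(W) = 3
dim(V (x) W) = 5 * 3 = 15

15


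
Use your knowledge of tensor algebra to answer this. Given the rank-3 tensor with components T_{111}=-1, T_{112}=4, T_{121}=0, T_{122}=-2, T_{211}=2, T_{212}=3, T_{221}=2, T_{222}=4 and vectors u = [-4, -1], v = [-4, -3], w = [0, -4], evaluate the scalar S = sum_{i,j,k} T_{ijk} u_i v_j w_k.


S = sum over i,j,k of T_{ijk} u_i v_j w_k. Expanding all 8 terms:
T_{111}*u_1*v_1*w_1 = -1*-4*-4*0 = 0  (running total: 0)
T_{112}*u_1*v_1*w_2 = 4*-4*-4*-4 = -256  (running total: -256)
T_{121}*u_1*v_2*w_1 = 0*-4*-3*0 = 0  (running total: -256)
T_{122}*u_1*v_2*w_2 = -2*-4*-3*-4 = 96  (running total: -160)
T_{211}*u_2*v_1*w_1 = 2*-1*-4*0 = 0  (running total: -160)
T_{212}*u_2*v_1*w_2 = 3*-1*-4*-4 = -48  (running total: -208)
T_{221}*u_2*v_2*w_1 = 2*-1*-3*0 = 0  (running total: -208)
T_{222}*u_2*v_2*w_2 = 4*-1*-3*-4 = -48  (running total: -256)
S = -256

-256


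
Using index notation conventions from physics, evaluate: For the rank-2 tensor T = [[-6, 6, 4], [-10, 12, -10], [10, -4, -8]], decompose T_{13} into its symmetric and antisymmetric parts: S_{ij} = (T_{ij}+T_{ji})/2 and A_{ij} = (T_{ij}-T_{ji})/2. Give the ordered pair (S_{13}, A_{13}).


T_{13} = 4
T_{31} = 10
S_{13} = (4 + 10)/2 = 14/2 = 7
A_{13} = (4 - 10)/2 = -6/2 = -3
Check: S + A = 7 + -3 = 4 = T_{13}.

(7, -3)


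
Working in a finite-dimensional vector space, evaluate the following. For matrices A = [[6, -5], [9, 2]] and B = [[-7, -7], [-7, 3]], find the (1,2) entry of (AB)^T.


(AB)^T_{ij} = (AB)_{ji} = sum_k A_{jk} B_{ki}.
For i=1, j=2 we need (AB)_{21}:
A_{21} * B_{11} = 9 * -7 = -63
A_{22} * B_{21} = 2 * -7 = -14
Sum = -63 + -14 = -77

-77


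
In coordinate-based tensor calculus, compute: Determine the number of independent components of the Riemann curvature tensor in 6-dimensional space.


The Riemann tensor in d dimensions has d^2(d^2 - 1)/12 independent components.
d = 6, so d^2 = 36
d^2 - 1 = 35
d^2(d^2 - 1) = 36 * 35 = 1260
Divide by 12: 1260 / 12 = 105

105


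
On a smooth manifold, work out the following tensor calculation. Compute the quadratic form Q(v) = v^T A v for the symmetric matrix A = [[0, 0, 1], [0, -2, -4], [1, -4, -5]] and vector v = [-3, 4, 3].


First compute Av:
(Av)_1 = 0*-3 + 0*4 + 1*3 = 3
(Av)_2 = 0*-3 + -2*4 + -4*3 = -20
(Av)_3 = 1*-3 + -4*4 + -5*3 = -34
Av = [3, -20, -34]
Then v^T (Av) = -3*3 + 4*-20 + 3*-34
= -9 + -80 + -102 = -191

-191


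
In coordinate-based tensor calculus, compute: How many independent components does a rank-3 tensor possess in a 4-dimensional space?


The number of components of a rank-r tensor in d dimensions is d^r.
Here d = 4 and r = 3.
4^3 = 64

64


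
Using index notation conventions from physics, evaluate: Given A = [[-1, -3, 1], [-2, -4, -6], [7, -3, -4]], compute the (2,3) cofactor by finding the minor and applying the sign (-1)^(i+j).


To find cofactor C_{23}, delete row 2 and column 3.
The resulting 2x2 submatrix is: [[-1, -3], [7, -3]]
Minor M_{23} = -1*-3 - -3*7
  = 3 - -21 = 24
Sign = (-1)^(2+3) = (-1)^5 = -1
Cofactor C_{23} = -1 * 24 = -24

-24


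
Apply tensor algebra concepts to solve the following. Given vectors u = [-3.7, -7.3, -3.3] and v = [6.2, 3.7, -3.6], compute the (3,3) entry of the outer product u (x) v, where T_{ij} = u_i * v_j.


The outer product entry T_{ij} = u_i * v_j.
We need i=3, j=3.
u_3 = -3.3, v_3 = -3.6
T_{3,3} = -3.3 * -3.6 = 11.88

11.88


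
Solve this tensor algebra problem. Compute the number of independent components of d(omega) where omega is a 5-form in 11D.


The exterior derivative of a p-form is a (p+1)-form.
Its number of independent components is C(n, p+1).
n = 11, p+1 = 6
C(11, 6) = 462

462


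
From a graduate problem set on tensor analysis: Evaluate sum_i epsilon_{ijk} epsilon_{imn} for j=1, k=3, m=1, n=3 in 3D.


Using the identity: epsilon_{ijk} epsilon_{imn} = delta_{jm} delta_{kn} - delta_{jn} delta_{km}.
delta_{11} = 1
delta_{33} = 1
delta_{13} = 0
delta_{31} = 0
Result = 1 * 1 - 0 * 0 = 1 - 0 = 1

1


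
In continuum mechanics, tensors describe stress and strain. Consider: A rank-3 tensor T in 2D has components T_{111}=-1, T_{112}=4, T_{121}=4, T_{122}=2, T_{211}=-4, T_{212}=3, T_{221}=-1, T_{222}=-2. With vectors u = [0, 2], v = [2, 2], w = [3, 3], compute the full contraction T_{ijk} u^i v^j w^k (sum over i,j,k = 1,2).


S = sum over i,j,k of T_{ijk} u_i v_j w_k. Expanding all 8 terms:
T_{111}*u_1*v_1*w_1 = -1*0*2*3 = 0  (running total: 0)
T_{112}*u_1*v_1*w_2 = 4*0*2*3 = 0  (running total: 0)
T_{121}*u_1*v_2*w_1 = 4*0*2*3 = 0  (running total: 0)
T_{122}*u_1*v_2*w_2 = 2*0*2*3 = 0  (running total: 0)
T_{211}*u_2*v_1*w_1 = -4*2*2*3 = -48  (running total: -48)
T_{212}*u_2*v_1*w_2 = 3*2*2*3 = 36  (running total: -12)
T_{221}*u_2*v_2*w_1 = -1*2*2*3 = -12  (running total: -24)
T_{222}*u_2*v_2*w_2 = -2*2*2*3 = -24  (running total: -48)
S = -48

-48


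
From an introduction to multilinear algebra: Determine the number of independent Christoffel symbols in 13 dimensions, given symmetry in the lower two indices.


Christoffel symbols Gamma^k_{ij} are symmetric in i,j, so there are d * d(d+1)/2 independent symbols.
d = 13
d(d+1)/2 = 13 * 14 / 2 = 91
Total = 13 * 91 = 1183

1183


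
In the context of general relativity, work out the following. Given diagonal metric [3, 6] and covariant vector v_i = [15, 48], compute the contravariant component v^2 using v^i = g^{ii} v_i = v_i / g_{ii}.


To raise an index with a diagonal metric: v^i = v_i / g_{ii}.
For index 2: v_2 = 48, g_{22} = 6
v^2 = 48 / 6 = 8

8


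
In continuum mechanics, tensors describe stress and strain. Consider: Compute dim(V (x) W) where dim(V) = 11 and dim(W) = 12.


The dimension of a tensor product is the product of dimensions.
dim(V) = 11, dim(W) = 12
dim(V (x) W) = 11 * 12 = 132

132
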